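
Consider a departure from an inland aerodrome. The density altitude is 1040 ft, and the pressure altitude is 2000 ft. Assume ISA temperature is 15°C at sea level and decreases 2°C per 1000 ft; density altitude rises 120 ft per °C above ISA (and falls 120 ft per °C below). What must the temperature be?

3°C

Density altitude − pressure altitude = 1040 − 2000 = -960 ft.
At 120 ft/°C that is an ISA deviation of -960/120 = -8°C.
ISA temperature at 2000 ft = 15 − 2 × (2000/1000) = 11°C.
OAT = ISA + deviation = 11 + (-8) = 3°C.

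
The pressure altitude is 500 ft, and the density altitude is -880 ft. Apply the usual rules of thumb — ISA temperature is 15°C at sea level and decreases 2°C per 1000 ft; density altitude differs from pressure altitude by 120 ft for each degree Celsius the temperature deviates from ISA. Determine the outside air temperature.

Density altitude − pressure altitude = -880 − 500 = -1380 ft.
At 120 ft/°C that is an ISA deviation of -1380/120 = -11.5°C.
ISA temperature at 500 ft = 15 − 2 × (500/1000) = 14°C.
OAT = ISA + deviation = 14 + (-11.5) = 2.5°C.

2.5°C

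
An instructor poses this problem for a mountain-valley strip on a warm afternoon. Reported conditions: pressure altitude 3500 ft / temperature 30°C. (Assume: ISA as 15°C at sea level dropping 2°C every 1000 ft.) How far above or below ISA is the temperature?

ISA+22°C

ISA temperature at 3500 ft = 15 − 2 × (3500/1000) = 8°C.
Deviation = OAT − ISA = 30 − 8 = +22°C.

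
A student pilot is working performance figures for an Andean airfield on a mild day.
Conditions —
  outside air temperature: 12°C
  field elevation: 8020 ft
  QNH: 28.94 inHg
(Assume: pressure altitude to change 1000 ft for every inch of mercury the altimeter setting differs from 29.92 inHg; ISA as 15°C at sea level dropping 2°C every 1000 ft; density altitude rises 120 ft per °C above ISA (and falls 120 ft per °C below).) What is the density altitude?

Pressure altitude = 8020 + (29.92 − 28.94) × 1000 = 8020 + (+980) = 9000 ft.
ISA temperature at 9000 ft = 15 − 2 × (9000/1000) = -3°C.
ISA deviation = 12 − (-3) = +15°C.
Density altitude = 9000 + 120 × (15) = 10800 ft.

10800 ft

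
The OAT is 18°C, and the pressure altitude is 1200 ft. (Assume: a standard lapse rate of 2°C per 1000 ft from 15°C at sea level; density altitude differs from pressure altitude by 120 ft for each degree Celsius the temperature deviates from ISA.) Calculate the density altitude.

ISA temperature at 1200 ft = 15 − 2 × (1200/1000) = 12.6°C.
ISA deviation = 18 − 12.6 = +5.4°C.
Density altitude = 1200 + 120 × (5.4) = 1200 + (+648) = 1848 ft.

1848 ft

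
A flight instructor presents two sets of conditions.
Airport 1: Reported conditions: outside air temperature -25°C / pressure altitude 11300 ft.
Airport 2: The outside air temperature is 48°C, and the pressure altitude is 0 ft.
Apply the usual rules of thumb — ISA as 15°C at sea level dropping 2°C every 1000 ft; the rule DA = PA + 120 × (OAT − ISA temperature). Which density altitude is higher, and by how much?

Airport 1 by 5252 ft

Airport 1: ISA temp = -7.6°C, deviation -17.4°C, DA = 11300 + 120 × (-17.4) = 9212 ft.
Airport 2: ISA temp = 15°C, deviation +33°C, DA = 0 + 120 × 33 = 3960 ft.
Airport 1 is higher by 9212 − 3960 = 5252 ft.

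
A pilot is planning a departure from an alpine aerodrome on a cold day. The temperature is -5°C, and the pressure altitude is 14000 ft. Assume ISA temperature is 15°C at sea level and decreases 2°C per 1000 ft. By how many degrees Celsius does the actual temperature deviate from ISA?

ISA+8°C

ISA temperature at 14000 ft = 15 − 2 × (14000/1000) = -13°C.
Deviation = OAT − ISA = -5 − (-13) = +8°C.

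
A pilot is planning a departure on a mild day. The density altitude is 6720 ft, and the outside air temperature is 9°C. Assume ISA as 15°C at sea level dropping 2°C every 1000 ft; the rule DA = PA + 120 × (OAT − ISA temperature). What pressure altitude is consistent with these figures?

DA = PA + 120 × (OAT − (15 − 2·PA/1000)) = PA + 120·OAT − 1800 + 0.24·PA = 1.24·PA + 120·OAT − 1800.
So 1.24·PA = 6720 − 120 × 9 + 1800 = 7440.
PA = 7440 / 1.24 = 6000 ft.

6000 ft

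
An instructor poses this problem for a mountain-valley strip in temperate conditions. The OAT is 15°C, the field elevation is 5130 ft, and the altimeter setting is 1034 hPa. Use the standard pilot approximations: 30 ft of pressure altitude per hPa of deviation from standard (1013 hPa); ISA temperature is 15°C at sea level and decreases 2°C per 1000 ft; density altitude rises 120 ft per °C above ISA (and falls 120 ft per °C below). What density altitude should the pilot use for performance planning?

5580 ft

Pressure altitude = 5130 + (1013 − 1034) × 30 = 5130 + (-630) = 4500 ft.
ISA temperature at 4500 ft = 15 − 2 × (4500/1000) = 6°C.
ISA deviation = 15 − 6 = +9°C.
Density altitude = 4500 + 120 × (9) = 5580 ft.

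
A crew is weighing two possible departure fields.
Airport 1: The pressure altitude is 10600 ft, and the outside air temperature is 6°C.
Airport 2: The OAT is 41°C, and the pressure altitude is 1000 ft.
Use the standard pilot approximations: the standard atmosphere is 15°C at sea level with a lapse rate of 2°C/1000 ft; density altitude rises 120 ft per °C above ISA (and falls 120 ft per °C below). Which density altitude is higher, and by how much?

Airport 1: ISA temp = -6.2°C, deviation +12.2°C, DA = 10600 + 120 × 12.2 = 12064 ft.
Airport 2: ISA temp = 13°C, deviation +28°C, DA = 1000 + 120 × 28 = 4360 ft.
Airport 1 is higher by 12064 − 4360 = 7704 ft.

Airport 1 by 7704 ft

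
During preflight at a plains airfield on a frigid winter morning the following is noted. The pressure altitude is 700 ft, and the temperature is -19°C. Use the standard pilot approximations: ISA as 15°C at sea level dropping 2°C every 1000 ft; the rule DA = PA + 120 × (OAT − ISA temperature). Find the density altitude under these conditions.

-3212 ft

ISA temperature at 700 ft = 15 − 2 × (700/1000) = 13.6°C.
ISA deviation = -19 − 13.6 = -32.6°C.
Density altitude = 700 + 120 × (-32.6) = 700 + (-3912) = -3212 ft.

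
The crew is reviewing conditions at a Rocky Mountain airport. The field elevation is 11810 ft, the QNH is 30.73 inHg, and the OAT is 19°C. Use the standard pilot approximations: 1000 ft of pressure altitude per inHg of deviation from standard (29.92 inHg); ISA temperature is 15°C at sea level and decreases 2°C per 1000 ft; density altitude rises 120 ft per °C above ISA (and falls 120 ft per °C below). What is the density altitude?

14120 ft

Pressure altitude = 11810 + (29.92 − 30.73) × 1000 = 11810 + (-810) = 11000 ft.
ISA temperature at 11000 ft = 15 − 2 × (11000/1000) = -7°C.
ISA deviation = 19 − (-7) = +26°C.
Density altitude = 11000 + 120 × (26) = 14120 ft.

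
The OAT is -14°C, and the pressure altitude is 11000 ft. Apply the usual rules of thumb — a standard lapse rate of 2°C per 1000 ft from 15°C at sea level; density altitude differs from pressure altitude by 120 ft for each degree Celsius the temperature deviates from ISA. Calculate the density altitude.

10160 ft

ISA temperature at 11000 ft = 15 − 2 × (11000/1000) = -7°C.
ISA deviation = -14 − (-7) = -7°C.
Density altitude = 11000 + 120 × (-7) = 11000 + (-840) = 10160 ft.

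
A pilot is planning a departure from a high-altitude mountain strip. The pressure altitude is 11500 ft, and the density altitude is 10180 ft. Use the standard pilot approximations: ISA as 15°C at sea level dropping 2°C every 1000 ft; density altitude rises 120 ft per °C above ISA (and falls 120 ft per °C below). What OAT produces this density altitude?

-19°C

Density altitude − pressure altitude = 10180 − 11500 = -1320 ft.
At 120 ft/°C that is an ISA deviation of -1320/120 = -11°C.
ISA temperature at 11500 ft = 15 − 2 × (11500/1000) = -8°C.
OAT = ISA + deviation = -8 + (-11) = -19°C.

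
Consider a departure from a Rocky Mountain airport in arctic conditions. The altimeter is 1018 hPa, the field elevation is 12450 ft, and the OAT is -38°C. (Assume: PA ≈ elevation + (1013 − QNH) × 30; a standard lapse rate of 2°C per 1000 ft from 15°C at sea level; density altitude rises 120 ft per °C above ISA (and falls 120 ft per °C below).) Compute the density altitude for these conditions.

8892 ft

Pressure altitude = 12450 + (1013 − 1018) × 30 = 12450 + (-150) = 12300 ft.
ISA temperature at 12300 ft = 15 − 2 × (12300/1000) = -9.6°C.
ISA deviation = -38 − (-9.6) = -28.4°C.
Density altitude = 12300 + 120 × (-28.4) = 8892 ft.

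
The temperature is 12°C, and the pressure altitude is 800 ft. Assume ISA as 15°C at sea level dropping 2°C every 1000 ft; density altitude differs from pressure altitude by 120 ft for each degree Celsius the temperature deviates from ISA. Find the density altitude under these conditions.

632 ft

ISA temperature at 800 ft = 15 − 2 × (800/1000) = 13.4°C.
ISA deviation = 12 − 13.4 = -1.4°C.
Density altitude = 800 + 120 × (-1.4) = 800 + (-168) = 632 ft.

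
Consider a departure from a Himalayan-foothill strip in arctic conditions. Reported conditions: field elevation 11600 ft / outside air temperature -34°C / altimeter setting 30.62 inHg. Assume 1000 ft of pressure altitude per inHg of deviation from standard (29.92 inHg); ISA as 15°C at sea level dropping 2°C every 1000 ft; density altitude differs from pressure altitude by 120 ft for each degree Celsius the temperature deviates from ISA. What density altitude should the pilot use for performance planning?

Pressure altitude = 11600 + (29.92 − 30.62) × 1000 = 11600 + (-700) = 10900 ft.
ISA temperature at 10900 ft = 15 − 2 × (10900/1000) = -6.8°C.
ISA deviation = -34 − (-6.8) = -27.2°C.
Density altitude = 10900 + 120 × (-27.2) = 7636 ft.

7636 ft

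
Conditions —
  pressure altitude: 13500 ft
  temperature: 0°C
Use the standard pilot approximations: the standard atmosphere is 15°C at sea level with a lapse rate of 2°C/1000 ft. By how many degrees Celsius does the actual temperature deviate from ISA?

ISA temperature at 13500 ft = 15 − 2 × (13500/1000) = -12°C.
Deviation = OAT − ISA = 0 − (-12) = +12°C.

ISA+12°C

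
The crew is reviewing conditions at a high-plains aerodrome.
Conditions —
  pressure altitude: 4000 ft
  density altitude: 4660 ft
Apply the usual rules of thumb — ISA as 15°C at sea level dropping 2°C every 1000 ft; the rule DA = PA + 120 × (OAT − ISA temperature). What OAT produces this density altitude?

Density altitude − pressure altitude = 4660 − 4000 = +660 ft.
At 120 ft/°C that is an ISA deviation of 660/120 = +5.5°C.
ISA temperature at 4000 ft = 15 − 2 × (4000/1000) = 7°C.
OAT = ISA + deviation = 7 + (+5.5) = 12.5°C.

12.5°C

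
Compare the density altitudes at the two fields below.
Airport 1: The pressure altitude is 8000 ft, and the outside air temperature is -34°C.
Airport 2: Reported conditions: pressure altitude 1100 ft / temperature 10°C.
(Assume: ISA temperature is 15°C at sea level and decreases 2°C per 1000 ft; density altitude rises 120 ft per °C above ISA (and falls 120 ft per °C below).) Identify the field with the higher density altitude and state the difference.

Airport 1: ISA temp = -1°C, deviation -33°C, DA = 8000 + 120 × (-33) = 4040 ft.
Airport 2: ISA temp = 12.8°C, deviation -2.8°C, DA = 1100 + 120 × (-2.8) = 764 ft.
Airport 1 is higher by 4040 − 764 = 3276 ft.

Airport 1 by 3276 ft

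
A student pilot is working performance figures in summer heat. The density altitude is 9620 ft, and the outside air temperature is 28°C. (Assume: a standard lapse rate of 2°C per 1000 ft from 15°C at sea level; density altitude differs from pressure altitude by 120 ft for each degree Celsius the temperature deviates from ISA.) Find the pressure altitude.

DA = PA + 120 × (OAT − (15 − 2·PA/1000)) = PA + 120·OAT − 1800 + 0.24·PA = 1.24·PA + 120·OAT − 1800.
So 1.24·PA = 9620 − 120 × 28 + 1800 = 8060.
PA = 8060 / 1.24 = 6500 ft.

6500 ft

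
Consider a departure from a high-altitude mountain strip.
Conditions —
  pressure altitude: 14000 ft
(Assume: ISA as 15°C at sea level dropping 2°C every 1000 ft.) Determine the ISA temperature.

-13°C

ISA temperature = 15 − 2 × (14000/1000) = 15 − 28 = -13°C.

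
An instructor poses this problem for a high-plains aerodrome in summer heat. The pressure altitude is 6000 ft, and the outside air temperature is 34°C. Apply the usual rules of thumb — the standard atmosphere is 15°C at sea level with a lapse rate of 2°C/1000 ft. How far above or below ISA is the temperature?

ISA temperature at 6000 ft = 15 − 2 × (6000/1000) = 3°C.
Deviation = OAT − ISA = 34 − 3 = +31°C.

ISA+31°C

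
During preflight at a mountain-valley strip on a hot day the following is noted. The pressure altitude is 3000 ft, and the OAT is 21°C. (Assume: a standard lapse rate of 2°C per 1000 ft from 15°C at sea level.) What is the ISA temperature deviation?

ISA temperature at 3000 ft = 15 − 2 × (3000/1000) = 9°C.
Deviation = OAT − ISA = 21 − 9 = +12°C.

ISA+12°C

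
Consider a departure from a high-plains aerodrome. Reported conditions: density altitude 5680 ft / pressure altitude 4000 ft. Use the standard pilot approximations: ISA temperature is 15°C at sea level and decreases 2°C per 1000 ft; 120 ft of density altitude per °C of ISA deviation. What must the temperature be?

Density altitude − pressure altitude = 5680 − 4000 = +1680 ft.
At 120 ft/°C that is an ISA deviation of 1680/120 = +14°C.
ISA temperature at 4000 ft = 15 − 2 × (4000/1000) = 7°C.
OAT = ISA + deviation = 7 + (+14) = 21°C.

21°C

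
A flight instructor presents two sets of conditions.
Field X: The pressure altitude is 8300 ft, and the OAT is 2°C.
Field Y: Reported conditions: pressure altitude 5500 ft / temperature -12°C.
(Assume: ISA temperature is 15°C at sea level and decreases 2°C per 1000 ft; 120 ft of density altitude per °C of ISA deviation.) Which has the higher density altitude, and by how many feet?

Field X: ISA temp = -1.6°C, deviation +3.6°C, DA = 8300 + 120 × 3.6 = 8732 ft.
Field Y: ISA temp = 4°C, deviation -16°C, DA = 5500 + 120 × (-16) = 3580 ft.
Field X is higher by 8732 − 3580 = 5152 ft.

Field X by 5152 ft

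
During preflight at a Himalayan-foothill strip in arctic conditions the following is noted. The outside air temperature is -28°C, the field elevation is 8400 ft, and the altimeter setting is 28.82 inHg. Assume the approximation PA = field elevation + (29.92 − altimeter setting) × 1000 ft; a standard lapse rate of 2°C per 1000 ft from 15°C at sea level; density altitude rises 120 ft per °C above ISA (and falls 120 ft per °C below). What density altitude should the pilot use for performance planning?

6620 ft

Pressure altitude = 8400 + (29.92 − 28.82) × 1000 = 8400 + (+1100) = 9500 ft.
ISA temperature at 9500 ft = 15 − 2 × (9500/1000) = -4°C.
ISA deviation = -28 − (-4) = -24°C.
Density altitude = 9500 + 120 × (-24) = 6620 ft.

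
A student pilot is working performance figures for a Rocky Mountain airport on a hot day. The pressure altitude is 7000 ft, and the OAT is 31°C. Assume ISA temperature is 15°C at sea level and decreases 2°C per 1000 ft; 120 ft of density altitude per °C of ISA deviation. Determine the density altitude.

ISA temperature at 7000 ft = 15 − 2 × (7000/1000) = 1°C.
ISA deviation = 31 − 1 = +30°C.
Density altitude = 7000 + 120 × (30) = 7000 + (+3600) = 10600 ft.

10600 ft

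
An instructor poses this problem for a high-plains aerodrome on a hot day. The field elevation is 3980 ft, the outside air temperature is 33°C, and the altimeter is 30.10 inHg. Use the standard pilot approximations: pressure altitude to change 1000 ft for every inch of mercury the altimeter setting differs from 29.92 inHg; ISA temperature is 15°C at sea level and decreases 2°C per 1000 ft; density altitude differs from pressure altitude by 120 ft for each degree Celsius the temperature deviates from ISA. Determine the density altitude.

6872 ft

Pressure altitude = 3980 + (29.92 − 30.10) × 1000 = 3980 + (-180) = 3800 ft.
ISA temperature at 3800 ft = 15 − 2 × (3800/1000) = 7.4°C.
ISA deviation = 33 − 7.4 = +25.6°C.
Density altitude = 3800 + 120 × (25.6) = 6872 ft.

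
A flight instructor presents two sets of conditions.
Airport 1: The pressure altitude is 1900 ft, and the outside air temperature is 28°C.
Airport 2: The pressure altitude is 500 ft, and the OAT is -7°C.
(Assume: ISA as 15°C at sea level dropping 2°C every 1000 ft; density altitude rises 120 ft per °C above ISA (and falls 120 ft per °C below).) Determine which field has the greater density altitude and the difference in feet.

Airport 1: ISA temp = 11.2°C, deviation +16.8°C, DA = 1900 + 120 × 16.8 = 3916 ft.
Airport 2: ISA temp = 14°C, deviation -21°C, DA = 500 + 120 × (-21) = -2020 ft.
Airport 1 is higher by 3916 − (-2020) = 5936 ft.

Airport 1 by 5936 ft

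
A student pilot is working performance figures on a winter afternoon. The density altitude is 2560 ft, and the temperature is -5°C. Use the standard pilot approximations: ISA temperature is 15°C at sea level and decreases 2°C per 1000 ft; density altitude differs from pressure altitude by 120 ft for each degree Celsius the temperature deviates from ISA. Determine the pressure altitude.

DA = PA + 120 × (OAT − (15 − 2·PA/1000)) = PA + 120·OAT − 1800 + 0.24·PA = 1.24·PA + 120·OAT − 1800.
So 1.24·PA = 2560 − 120 × (-5) + 1800 = 4960.
PA = 4960 / 1.24 = 4000 ft.

4000 ft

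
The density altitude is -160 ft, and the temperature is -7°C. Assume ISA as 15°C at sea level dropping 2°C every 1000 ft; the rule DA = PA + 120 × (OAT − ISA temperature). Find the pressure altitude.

DA = PA + 120 × (OAT − (15 − 2·PA/1000)) = PA + 120·OAT − 1800 + 0.24·PA = 1.24·PA + 120·OAT − 1800.
So 1.24·PA = -160 − 120 × (-7) + 1800 = 2480.
PA = 2480 / 1.24 = 2000 ft.

2000 ft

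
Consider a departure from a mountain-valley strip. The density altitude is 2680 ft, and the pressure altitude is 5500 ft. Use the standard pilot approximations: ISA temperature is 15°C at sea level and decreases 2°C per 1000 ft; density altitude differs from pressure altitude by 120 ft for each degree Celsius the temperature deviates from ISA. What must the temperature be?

-19.5°C

Density altitude − pressure altitude = 2680 − 5500 = -2820 ft.
At 120 ft/°C that is an ISA deviation of -2820/120 = -23.5°C.
ISA temperature at 5500 ft = 15 − 2 × (5500/1000) = 4°C.
OAT = ISA + deviation = 4 + (-23.5) = -19.5°C.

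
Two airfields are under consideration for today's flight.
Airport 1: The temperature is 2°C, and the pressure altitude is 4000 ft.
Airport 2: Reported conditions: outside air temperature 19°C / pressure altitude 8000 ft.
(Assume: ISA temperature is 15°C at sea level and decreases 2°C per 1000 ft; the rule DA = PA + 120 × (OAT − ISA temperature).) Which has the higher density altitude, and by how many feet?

Airport 1: ISA temp = 7°C, deviation -5°C, DA = 4000 + 120 × (-5) = 3400 ft.
Airport 2: ISA temp = -1°C, deviation +20°C, DA = 8000 + 120 × 20 = 10400 ft.
Airport 2 is higher by 10400 − 3400 = 7000 ft.

Airport 2 by 7000 ft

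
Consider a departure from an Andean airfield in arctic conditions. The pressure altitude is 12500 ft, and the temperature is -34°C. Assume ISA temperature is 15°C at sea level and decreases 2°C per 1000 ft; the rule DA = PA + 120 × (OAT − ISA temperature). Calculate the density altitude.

9620 ft

ISA temperature at 12500 ft = 15 − 2 × (12500/1000) = -10°C.
ISA deviation = -34 − (-10) = -24°C.
Density altitude = 12500 + 120 × (-24) = 12500 + (-2880) = 9620 ft.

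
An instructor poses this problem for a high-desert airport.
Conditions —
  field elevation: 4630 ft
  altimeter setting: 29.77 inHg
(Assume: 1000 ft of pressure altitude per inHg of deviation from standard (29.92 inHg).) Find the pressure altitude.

Pressure correction = (29.92 − 29.77) × 1000 = +150 ft.
Pressure altitude = 4630 + (+150) = 4780 ft.

4780 ft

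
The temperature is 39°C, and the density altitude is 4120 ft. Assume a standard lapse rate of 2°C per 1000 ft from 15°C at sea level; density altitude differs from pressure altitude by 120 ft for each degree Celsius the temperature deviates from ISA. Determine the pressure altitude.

DA = PA + 120 × (OAT − (15 − 2·PA/1000)) = PA + 120·OAT − 1800 + 0.24·PA = 1.24·PA + 120·OAT − 1800.
So 1.24·PA = 4120 − 120 × 39 + 1800 = 1240.
PA = 1240 / 1.24 = 1000 ft.

1000 ft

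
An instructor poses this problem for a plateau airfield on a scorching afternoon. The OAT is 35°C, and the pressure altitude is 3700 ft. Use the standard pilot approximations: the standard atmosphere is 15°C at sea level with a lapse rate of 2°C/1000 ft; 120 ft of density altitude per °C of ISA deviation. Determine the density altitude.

6988 ft

ISA temperature at 3700 ft = 15 − 2 × (3700/1000) = 7.6°C.
ISA deviation = 35 − 7.6 = +27.4°C.
Density altitude = 3700 + 120 × (27.4) = 3700 + (+3288) = 6988 ft.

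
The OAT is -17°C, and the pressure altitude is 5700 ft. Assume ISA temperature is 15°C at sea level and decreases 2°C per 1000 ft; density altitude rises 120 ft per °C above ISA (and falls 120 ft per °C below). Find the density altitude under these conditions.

ISA temperature at 5700 ft = 15 − 2 × (5700/1000) = 3.6°C.
ISA deviation = -17 − 3.6 = -20.6°C.
Density altitude = 5700 + 120 × (-20.6) = 5700 + (-2472) = 3228 ft.

3228 ft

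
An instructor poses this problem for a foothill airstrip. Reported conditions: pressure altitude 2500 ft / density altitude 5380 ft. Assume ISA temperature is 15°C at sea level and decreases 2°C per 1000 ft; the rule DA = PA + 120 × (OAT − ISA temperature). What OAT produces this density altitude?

Density altitude − pressure altitude = 5380 − 2500 = +2880 ft.
At 120 ft/°C that is an ISA deviation of 2880/120 = +24°C.
ISA temperature at 2500 ft = 15 − 2 × (2500/1000) = 10°C.
OAT = ISA + deviation = 10 + (+24) = 34°C.

34°C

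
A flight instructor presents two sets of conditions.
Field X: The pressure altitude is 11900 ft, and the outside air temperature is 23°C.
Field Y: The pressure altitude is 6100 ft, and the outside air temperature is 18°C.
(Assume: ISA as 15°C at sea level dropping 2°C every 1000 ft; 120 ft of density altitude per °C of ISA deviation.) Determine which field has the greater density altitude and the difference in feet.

Field X: ISA temp = -8.8°C, deviation +31.8°C, DA = 11900 + 120 × 31.8 = 15716 ft.
Field Y: ISA temp = 2.8°C, deviation +15.2°C, DA = 6100 + 120 × 15.2 = 7924 ft.
Field X is higher by 15716 − 7924 = 7792 ft.

Field X by 7792 ft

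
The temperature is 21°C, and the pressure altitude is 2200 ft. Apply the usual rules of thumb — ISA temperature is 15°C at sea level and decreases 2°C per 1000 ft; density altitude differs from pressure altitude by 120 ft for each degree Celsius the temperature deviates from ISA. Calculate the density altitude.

ISA temperature at 2200 ft = 15 − 2 × (2200/1000) = 10.6°C.
ISA deviation = 21 − 10.6 = +10.4°C.
Density altitude = 2200 + 120 × (10.4) = 2200 + (+1248) = 3448 ft.

3448 ft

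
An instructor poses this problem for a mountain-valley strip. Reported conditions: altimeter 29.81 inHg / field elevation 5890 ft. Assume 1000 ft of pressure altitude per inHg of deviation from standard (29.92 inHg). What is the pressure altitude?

Pressure correction = (29.92 − 29.81) × 1000 = +110 ft.
Pressure altitude = 5890 + (+110) = 6000 ft.

6000 ft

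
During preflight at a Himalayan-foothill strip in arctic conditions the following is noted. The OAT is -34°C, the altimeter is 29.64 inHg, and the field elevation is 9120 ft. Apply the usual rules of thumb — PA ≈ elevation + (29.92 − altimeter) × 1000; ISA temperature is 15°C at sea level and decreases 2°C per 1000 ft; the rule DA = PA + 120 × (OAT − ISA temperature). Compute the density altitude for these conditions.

Pressure altitude = 9120 + (29.92 − 29.64) × 1000 = 9120 + (+280) = 9400 ft.
ISA temperature at 9400 ft = 15 − 2 × (9400/1000) = -3.8°C.
ISA deviation = -34 − (-3.8) = -30.2°C.
Density altitude = 9400 + 120 × (-30.2) = 5776 ft.

5776 ft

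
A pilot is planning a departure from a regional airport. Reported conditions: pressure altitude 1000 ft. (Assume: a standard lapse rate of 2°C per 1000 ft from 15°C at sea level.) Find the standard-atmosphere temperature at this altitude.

13°C

ISA temperature = 15 − 2 × (1000/1000) = 15 − 2 = 13°C.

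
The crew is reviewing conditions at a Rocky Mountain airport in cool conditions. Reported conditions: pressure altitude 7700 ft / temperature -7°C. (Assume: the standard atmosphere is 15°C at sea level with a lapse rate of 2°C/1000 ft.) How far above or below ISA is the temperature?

ISA-6.6°C

ISA temperature at 7700 ft = 15 − 2 × (7700/1000) = -0.4°C.
Deviation = OAT − ISA = -7 − (-0.4) = -6.6°C.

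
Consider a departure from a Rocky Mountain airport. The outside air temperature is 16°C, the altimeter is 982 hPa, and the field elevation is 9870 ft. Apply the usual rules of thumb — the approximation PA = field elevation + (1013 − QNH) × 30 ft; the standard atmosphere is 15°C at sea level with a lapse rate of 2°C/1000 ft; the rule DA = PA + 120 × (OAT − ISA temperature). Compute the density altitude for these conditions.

13512 ft

Pressure altitude = 9870 + (1013 − 982) × 30 = 9870 + (+930) = 10800 ft.
ISA temperature at 10800 ft = 15 − 2 × (10800/1000) = -6.6°C.
ISA deviation = 16 − (-6.6) = +22.6°C.
Density altitude = 10800 + 120 × (22.6) = 13512 ft.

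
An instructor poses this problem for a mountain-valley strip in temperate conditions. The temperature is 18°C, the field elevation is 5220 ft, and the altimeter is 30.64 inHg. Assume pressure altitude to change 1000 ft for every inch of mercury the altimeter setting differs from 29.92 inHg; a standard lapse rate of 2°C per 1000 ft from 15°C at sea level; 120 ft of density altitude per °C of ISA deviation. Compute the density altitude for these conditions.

5940 ft

Pressure altitude = 5220 + (29.92 − 30.64) × 1000 = 5220 + (-720) = 4500 ft.
ISA temperature at 4500 ft = 15 − 2 × (4500/1000) = 6°C.
ISA deviation = 18 − 6 = +12°C.
Density altitude = 4500 + 120 × (12) = 5940 ft.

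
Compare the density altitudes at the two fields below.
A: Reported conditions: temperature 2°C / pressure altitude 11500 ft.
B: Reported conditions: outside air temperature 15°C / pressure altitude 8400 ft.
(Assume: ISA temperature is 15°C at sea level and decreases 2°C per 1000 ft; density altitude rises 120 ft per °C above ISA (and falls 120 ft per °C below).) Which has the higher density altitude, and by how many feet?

A by 2284 ft

A: ISA temp = -8°C, deviation +10°C, DA = 11500 + 120 × 10 = 12700 ft.
B: ISA temp = -1.8°C, deviation +16.8°C, DA = 8400 + 120 × 16.8 = 10416 ft.
A is higher by 12700 − 10416 = 2284 ft.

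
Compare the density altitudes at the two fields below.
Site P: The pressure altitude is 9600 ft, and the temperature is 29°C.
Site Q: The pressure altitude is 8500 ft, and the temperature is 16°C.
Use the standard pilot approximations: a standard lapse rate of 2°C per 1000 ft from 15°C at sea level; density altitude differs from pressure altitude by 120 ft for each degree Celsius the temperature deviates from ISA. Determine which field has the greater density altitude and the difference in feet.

Site P by 2924 ft

Site P: ISA temp = -4.2°C, deviation +33.2°C, DA = 9600 + 120 × 33.2 = 13584 ft.
Site Q: ISA temp = -2°C, deviation +18°C, DA = 8500 + 120 × 18 = 10660 ft.
Site P is higher by 13584 − 10660 = 2924 ft.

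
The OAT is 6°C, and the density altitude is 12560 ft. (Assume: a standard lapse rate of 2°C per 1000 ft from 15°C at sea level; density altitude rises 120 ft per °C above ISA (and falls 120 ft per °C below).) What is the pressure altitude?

11000 ft

DA = PA + 120 × (OAT − (15 − 2·PA/1000)) = PA + 120·OAT − 1800 + 0.24·PA = 1.24·PA + 120·OAT − 1800.
So 1.24·PA = 12560 − 120 × 6 + 1800 = 13640.
PA = 13640 / 1.24 = 11000 ft.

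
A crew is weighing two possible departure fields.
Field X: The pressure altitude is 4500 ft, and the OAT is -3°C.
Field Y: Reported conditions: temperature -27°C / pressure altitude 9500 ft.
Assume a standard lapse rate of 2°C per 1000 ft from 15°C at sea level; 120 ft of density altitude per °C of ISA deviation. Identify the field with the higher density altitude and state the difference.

Field X: ISA temp = 6°C, deviation -9°C, DA = 4500 + 120 × (-9) = 3420 ft.
Field Y: ISA temp = -4°C, deviation -23°C, DA = 9500 + 120 × (-23) = 6740 ft.
Field Y is higher by 6740 − 3420 = 3320 ft.

Field Y by 3320 ft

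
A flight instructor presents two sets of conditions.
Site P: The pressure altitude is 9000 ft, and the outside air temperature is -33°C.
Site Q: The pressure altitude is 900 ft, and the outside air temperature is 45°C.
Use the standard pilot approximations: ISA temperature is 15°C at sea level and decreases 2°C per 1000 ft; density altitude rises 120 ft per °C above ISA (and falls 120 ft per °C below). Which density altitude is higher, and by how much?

Site P: ISA temp = -3°C, deviation -30°C, DA = 9000 + 120 × (-30) = 5400 ft.
Site Q: ISA temp = 13.2°C, deviation +31.8°C, DA = 900 + 120 × 31.8 = 4716 ft.
Site P is higher by 5400 − 4716 = 684 ft.

Site P by 684 ft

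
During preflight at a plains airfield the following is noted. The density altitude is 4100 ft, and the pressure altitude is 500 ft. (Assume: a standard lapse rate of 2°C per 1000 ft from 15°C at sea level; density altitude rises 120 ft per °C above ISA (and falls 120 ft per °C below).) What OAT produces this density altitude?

44°C

Density altitude − pressure altitude = 4100 − 500 = +3600 ft.
At 120 ft/°C that is an ISA deviation of 3600/120 = +30°C.
ISA temperature at 500 ft = 15 − 2 × (500/1000) = 14°C.
OAT = ISA + deviation = 14 + (+30) = 44°C.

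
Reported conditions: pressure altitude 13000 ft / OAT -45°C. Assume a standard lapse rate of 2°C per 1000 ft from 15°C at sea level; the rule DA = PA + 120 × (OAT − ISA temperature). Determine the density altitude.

8920 ft

ISA temperature at 13000 ft = 15 − 2 × (13000/1000) = -11°C.
ISA deviation = -45 − (-11) = -34°C.
Density altitude = 13000 + 120 × (-34) = 13000 + (-4080) = 8920 ft.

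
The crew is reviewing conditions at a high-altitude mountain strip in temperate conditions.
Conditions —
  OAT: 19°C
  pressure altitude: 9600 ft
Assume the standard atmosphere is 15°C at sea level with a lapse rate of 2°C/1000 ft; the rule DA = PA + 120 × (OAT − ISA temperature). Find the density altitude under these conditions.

ISA temperature at 9600 ft = 15 − 2 × (9600/1000) = -4.2°C.
ISA deviation = 19 − (-4.2) = +23.2°C.
Density altitude = 9600 + 120 × (23.2) = 9600 + (+2784) = 12384 ft.

12384 ft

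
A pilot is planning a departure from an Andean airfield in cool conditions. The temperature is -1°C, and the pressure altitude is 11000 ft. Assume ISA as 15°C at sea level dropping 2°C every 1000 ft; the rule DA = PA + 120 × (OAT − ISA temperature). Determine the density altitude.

11720 ft

ISA temperature at 11000 ft = 15 − 2 × (11000/1000) = -7°C.
ISA deviation = -1 − (-7) = +6°C.
Density altitude = 11000 + 120 × (6) = 11000 + (+720) = 11720 ft.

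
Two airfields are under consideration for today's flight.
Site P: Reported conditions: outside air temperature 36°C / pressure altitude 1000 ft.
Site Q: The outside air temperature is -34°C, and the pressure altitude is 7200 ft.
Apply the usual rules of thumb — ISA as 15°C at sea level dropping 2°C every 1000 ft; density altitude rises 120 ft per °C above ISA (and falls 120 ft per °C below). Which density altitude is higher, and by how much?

Site P: ISA temp = 13°C, deviation +23°C, DA = 1000 + 120 × 23 = 3760 ft.
Site Q: ISA temp = 0.6°C, deviation -34.6°C, DA = 7200 + 120 × (-34.6) = 3048 ft.
Site P is higher by 3760 − 3048 = 712 ft.

Site P by 712 ft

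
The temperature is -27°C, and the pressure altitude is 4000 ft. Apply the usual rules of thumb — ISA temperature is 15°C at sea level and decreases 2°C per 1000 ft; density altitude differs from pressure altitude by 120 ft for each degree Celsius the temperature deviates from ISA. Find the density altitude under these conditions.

-80 ft

ISA temperature at 4000 ft = 15 − 2 × (4000/1000) = 7°C.
ISA deviation = -27 − 7 = -34°C.
Density altitude = 4000 + 120 × (-34) = 4000 + (-4080) = -80 ft.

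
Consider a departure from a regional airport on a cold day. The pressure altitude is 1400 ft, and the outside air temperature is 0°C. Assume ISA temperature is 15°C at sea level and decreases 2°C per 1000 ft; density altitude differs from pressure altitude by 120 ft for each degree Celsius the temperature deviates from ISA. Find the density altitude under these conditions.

-64 ft

ISA temperature at 1400 ft = 15 − 2 × (1400/1000) = 12.2°C.
ISA deviation = 0 − 12.2 = -12.2°C.
Density altitude = 1400 + 120 × (-12.2) = 1400 + (-1464) = -64 ft.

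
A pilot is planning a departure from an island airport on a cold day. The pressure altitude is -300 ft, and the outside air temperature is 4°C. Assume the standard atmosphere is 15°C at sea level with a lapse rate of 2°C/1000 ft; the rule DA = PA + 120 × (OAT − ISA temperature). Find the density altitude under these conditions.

-1692 ft

ISA temperature at -300 ft = 15 − 2 × (-300/1000) = 15.6°C.
ISA deviation = 4 − 15.6 = -11.6°C.
Density altitude = -300 + 120 × (-11.6) = -300 + (-1392) = -1692 ft.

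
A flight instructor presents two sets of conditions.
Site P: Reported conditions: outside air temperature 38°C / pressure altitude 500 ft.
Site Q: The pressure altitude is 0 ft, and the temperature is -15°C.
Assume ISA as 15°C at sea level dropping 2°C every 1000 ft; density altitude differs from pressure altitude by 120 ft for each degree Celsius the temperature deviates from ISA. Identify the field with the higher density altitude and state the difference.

Site P: ISA temp = 14°C, deviation +24°C, DA = 500 + 120 × 24 = 3380 ft.
Site Q: ISA temp = 15°C, deviation -30°C, DA = 0 + 120 × (-30) = -3600 ft.
Site P is higher by 3380 − (-3600) = 6980 ft.

Site P by 6980 ft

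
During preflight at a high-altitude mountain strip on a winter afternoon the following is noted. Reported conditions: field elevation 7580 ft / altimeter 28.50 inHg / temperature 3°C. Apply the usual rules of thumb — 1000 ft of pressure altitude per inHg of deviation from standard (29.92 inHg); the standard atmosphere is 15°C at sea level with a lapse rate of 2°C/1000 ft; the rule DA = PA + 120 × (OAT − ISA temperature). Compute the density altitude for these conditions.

Pressure altitude = 7580 + (29.92 − 28.50) × 1000 = 7580 + (+1420) = 9000 ft.
ISA temperature at 9000 ft = 15 − 2 × (9000/1000) = -3°C.
ISA deviation = 3 − (-3) = +6°C.
Density altitude = 9000 + 120 × (6) = 9720 ft.

9720 ft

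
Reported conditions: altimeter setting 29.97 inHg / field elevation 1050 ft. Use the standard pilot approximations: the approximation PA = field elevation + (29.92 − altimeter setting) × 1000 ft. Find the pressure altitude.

Pressure correction = (29.92 − 29.97) × 1000 = -50 ft.
Pressure altitude = 1050 + (-50) = 1000 ft.

1000 ft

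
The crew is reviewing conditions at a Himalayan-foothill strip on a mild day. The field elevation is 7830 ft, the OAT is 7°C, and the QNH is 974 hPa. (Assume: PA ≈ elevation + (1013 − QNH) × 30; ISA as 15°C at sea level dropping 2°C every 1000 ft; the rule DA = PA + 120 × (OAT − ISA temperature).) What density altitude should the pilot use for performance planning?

Pressure altitude = 7830 + (1013 − 974) × 30 = 7830 + (+1170) = 9000 ft.
ISA temperature at 9000 ft = 15 − 2 × (9000/1000) = -3°C.
ISA deviation = 7 − (-3) = +10°C.
Density altitude = 9000 + 120 × (10) = 10200 ft.

10200 ft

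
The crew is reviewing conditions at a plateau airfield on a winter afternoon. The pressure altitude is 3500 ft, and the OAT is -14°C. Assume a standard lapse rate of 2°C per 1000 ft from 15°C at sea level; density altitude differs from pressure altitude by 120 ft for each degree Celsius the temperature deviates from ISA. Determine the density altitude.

860 ft

ISA temperature at 3500 ft = 15 − 2 × (3500/1000) = 8°C.
ISA deviation = -14 − 8 = -22°C.
Density altitude = 3500 + 120 × (-22) = 3500 + (-2640) = 860 ft.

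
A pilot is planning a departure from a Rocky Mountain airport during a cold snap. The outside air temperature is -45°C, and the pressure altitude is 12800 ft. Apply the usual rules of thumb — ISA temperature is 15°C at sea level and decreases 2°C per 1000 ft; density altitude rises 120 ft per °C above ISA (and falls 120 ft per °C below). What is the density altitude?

8672 ft

ISA temperature at 12800 ft = 15 − 2 × (12800/1000) = -10.6°C.
ISA deviation = -45 − (-10.6) = -34.4°C.
Density altitude = 12800 + 120 × (-34.4) = 12800 + (-4128) = 8672 ft.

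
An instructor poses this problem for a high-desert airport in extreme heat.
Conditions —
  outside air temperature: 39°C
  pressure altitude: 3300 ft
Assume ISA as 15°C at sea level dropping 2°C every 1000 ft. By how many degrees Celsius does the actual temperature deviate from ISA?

ISA temperature at 3300 ft = 15 − 2 × (3300/1000) = 8.4°C.
Deviation = OAT − ISA = 39 − 8.4 = +30.6°C.

ISA+30.6°C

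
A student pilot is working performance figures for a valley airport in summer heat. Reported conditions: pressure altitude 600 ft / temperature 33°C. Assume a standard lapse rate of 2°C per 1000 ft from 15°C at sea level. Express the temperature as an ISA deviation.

ISA temperature at 600 ft = 15 − 2 × (600/1000) = 13.8°C.
Deviation = OAT − ISA = 33 − 13.8 = +19.2°C.

ISA+19.2°C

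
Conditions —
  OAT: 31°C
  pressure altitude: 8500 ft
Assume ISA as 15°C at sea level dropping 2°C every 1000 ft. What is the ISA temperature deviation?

ISA+33°C

ISA temperature at 8500 ft = 15 − 2 × (8500/1000) = -2°C.
Deviation = OAT − ISA = 31 − (-2) = +33°C.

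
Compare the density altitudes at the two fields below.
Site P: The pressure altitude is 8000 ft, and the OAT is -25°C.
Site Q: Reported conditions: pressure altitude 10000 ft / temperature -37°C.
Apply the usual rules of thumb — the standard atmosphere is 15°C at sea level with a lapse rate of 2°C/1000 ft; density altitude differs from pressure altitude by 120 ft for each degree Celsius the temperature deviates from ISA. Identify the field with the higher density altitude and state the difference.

Site P: ISA temp = -1°C, deviation -24°C, DA = 8000 + 120 × (-24) = 5120 ft.
Site Q: ISA temp = -5°C, deviation -32°C, DA = 10000 + 120 × (-32) = 6160 ft.
Site Q is higher by 6160 − 5120 = 1040 ft.

Site Q by 1040 ft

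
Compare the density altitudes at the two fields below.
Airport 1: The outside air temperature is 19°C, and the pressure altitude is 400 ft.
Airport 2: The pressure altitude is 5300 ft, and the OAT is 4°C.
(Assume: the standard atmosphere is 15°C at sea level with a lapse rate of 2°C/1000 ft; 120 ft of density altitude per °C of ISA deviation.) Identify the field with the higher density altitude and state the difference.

Airport 1: ISA temp = 14.2°C, deviation +4.8°C, DA = 400 + 120 × 4.8 = 976 ft.
Airport 2: ISA temp = 4.4°C, deviation -0.4°C, DA = 5300 + 120 × (-0.4) = 5252 ft.
Airport 2 is higher by 5252 − 976 = 4276 ft.

Airport 2 by 4276 ft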